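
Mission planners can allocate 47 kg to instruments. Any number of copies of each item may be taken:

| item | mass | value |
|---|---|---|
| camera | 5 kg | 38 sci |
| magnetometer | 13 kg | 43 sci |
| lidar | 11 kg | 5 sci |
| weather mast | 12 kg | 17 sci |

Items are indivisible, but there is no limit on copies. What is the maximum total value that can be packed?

342 sci

Best value-per-unit is camera at 38/5, and filling with it alone uses mass 9×5=45. No mix of the others beats 9×38 = 342.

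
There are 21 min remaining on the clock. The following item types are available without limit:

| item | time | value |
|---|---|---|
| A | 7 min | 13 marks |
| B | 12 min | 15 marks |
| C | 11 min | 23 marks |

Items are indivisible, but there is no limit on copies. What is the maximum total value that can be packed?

39 marks

Best value-per-unit is C at 23/11; filling with it alone gives 1×23 = 23.
Optimal mix: 3×A → time 21, value 39.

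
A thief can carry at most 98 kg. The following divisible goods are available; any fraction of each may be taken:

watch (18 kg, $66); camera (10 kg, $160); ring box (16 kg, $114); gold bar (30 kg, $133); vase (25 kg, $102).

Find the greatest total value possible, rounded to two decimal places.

571.33

Take in order of value per unit:
- camera (160/10 per unit): all 10 → value 160, running total 160.00
- ring box (114/16 per unit): all 16 → value 114, running total 274.00
- gold bar (133/30 per unit): all 30 → value 133, running total 407.00
- vase (102/25 per unit): all 25 → value 102, running total 509.00
- watch (66/18 per unit): 17 of 18 → value 17×66/18 = 62.3333, running total 571.33
Total 571.33.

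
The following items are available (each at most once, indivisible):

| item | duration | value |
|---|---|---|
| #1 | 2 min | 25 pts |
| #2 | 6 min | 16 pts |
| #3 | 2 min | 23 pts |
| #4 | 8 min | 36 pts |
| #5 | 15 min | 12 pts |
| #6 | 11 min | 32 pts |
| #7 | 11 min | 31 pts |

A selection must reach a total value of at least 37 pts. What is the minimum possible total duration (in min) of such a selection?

Subsets with value ≥ 37, sorted by total duration:
- #1+#3: duration 4, value 48
- #1+#2: duration 8, value 41
- #2+#3: duration 8, value 39
- #1+#2+#3: duration 10, value 64
Minimum duration: 4 min.

4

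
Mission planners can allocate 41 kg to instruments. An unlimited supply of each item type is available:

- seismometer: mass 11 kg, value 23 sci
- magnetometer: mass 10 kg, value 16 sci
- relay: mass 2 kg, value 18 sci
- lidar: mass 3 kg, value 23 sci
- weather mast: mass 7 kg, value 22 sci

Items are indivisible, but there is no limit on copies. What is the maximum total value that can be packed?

365 sci

Best value-per-unit is relay at 18/2; filling with it alone gives 20×18 = 360.
Optimal mix: 19×relay + 1×lidar → mass 41, value 365.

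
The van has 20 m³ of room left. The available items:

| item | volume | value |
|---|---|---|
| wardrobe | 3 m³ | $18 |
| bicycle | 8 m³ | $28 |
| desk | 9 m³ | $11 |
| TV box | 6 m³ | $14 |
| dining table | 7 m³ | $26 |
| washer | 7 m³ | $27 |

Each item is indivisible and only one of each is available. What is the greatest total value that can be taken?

$73

Check high-value combinations within 20 m³:
- wardrobe+bicycle+washer: volume 3+8+7=18, value 18+28+27=73
- wardrobe+bicycle+dining table: volume 3+8+7=18, value 18+28+26=72
- wardrobe+dining table+washer: volume 3+7+7=17, value 18+26+27=71
- TV box+dining table+washer: volume 6+7+7=20, value 14+26+27=67
- wardrobe+bicycle+TV box: volume 3+8+6=17, value 18+28+14=60
Best: $73.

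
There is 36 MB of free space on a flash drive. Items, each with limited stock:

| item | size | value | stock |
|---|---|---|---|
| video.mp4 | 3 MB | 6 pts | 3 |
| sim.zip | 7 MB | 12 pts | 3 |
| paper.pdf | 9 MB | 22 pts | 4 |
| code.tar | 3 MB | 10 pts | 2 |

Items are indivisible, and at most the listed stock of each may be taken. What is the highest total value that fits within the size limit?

Top feasible selections:
- 1×video.mp4 + 3×paper.pdf + 2×code.tar: size 36, value 92
- 4×paper.pdf: size 36, value 88
Best: 92 pts.

92 pts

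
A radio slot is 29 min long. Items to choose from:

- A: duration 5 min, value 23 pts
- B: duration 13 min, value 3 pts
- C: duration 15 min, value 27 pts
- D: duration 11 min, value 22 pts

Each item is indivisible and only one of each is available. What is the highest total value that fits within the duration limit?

50 pts

This is a 0/1 knapsack; check combinations near the capacity.
- A+C: duration 5+15=20, value 23+27=50
- C+D: duration 15+11=26, value 27+22=49
- A+B+D: duration 5+13+11=29, value 23+3+22=48
- A+D: duration 5+11=16, value 23+22=45
Best: 50 pts.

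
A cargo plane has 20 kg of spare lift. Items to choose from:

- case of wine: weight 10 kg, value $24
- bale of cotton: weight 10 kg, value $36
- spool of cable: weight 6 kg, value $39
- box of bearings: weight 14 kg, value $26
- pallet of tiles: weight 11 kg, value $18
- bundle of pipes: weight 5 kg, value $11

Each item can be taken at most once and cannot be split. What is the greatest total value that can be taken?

$75

Check high-value combinations within 20 kg:
- bale of cotton+spool of cable: weight 10+6=16, value 36+39=75
- spool of cable+box of bearings: weight 6+14=20, value 39+26=65
- case of wine+spool of cable: weight 10+6=16, value 24+39=63
Best: $75.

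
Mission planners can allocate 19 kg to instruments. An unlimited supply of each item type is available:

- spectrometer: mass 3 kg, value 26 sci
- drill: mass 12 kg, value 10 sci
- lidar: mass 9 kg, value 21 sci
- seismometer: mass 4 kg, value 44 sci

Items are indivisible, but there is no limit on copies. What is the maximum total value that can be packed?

Best value-per-unit is seismometer at 44/4; filling with it alone gives 4×44 = 176.
Optimal mix: 1×spectrometer + 4×seismometer → mass 19, value 202.

202 sci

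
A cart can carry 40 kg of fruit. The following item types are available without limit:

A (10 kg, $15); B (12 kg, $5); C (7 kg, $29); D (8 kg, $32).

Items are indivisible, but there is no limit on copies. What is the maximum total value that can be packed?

Best value-per-unit is C at 29/7; filling with it alone gives 5×29 = 145.
Optimal mix: 5×D → weight 40, value 160.

$160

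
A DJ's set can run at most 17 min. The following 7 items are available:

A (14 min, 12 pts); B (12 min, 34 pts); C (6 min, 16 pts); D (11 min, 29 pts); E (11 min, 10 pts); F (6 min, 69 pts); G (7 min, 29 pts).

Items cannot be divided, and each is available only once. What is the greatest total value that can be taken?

98 pts

Check high-value combinations within 17 min:
- F+G: duration 6+7=13, value 69+29=98
- D+F: duration 11+6=17, value 29+69=98
- C+F: duration 6+6=12, value 16+69=85
- E+F: duration 11+6=17, value 10+69=79
- F: duration 6, value 69
Best: 98 pts.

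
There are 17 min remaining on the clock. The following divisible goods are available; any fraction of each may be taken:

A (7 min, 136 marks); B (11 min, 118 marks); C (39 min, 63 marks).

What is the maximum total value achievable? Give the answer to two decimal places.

Take in order of value per unit:
- A (136/7 per unit): all 7 → value 136, running total 136.00
- B (118/11 per unit): 10 of 11 → value 10×118/11 = 107.2727, running total 243.27
Total 243.27.

243.27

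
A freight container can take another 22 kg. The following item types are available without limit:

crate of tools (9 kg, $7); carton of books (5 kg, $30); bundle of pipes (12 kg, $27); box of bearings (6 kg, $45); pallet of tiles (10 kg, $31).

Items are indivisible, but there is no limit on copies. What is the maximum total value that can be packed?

$150

Best value-per-unit is box of bearings at 45/6; filling with it alone gives 3×45 = 135.
Optimal mix: 2×carton of books + 2×box of bearings → weight 22, value 150.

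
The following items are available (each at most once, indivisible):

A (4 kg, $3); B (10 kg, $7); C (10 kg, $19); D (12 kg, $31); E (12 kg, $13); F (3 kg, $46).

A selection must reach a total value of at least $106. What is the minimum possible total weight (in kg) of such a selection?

Subsets with value ≥ 106, sorted by total weight:
- C+D+E+F: weight 37, value 109
- A+B+C+D+F: weight 39, value 106
- A+C+D+E+F: weight 41, value 112
- B+C+D+E+F: weight 47, value 116
Minimum weight: 37 kg.

37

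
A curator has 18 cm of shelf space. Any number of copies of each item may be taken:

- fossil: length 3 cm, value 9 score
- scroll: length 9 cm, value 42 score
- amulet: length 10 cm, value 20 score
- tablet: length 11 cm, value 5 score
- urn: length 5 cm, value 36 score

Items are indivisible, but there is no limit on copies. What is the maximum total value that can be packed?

117 score

Best value-per-unit is urn at 36/5; filling with it alone gives 3×36 = 108.
Optimal mix: 1×fossil + 3×urn → length 18, value 117.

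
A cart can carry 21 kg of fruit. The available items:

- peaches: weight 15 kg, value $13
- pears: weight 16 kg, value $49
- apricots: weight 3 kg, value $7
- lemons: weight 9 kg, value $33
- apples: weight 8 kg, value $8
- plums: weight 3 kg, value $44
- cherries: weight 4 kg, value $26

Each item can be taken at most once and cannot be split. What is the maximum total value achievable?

Check high-value combinations within 21 kg:
- apricots+lemons+plums+cherries: weight 3+9+3+4=19, value 7+33+44+26=110
- lemons+plums+cherries: weight 9+3+4=16, value 33+44+26=103
- pears+plums: weight 16+3=19, value 49+44=93
- apricots+apples+plums+cherries: weight 3+8+3+4=18, value 7+8+44+26=85
- lemons+apples+plums: weight 9+8+3=20, value 33+8+44=85
Best: $110.

$110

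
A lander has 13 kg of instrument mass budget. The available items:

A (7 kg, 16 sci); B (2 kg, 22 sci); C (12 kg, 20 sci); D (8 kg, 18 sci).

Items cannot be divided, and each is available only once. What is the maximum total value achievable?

Check high-value combinations within 13 kg:
- B+D: mass 2+8=10, value 22+18=40
- A+B: mass 7+2=9, value 16+22=38
- B: mass 2, value 22
Best: 40 sci.

40 sci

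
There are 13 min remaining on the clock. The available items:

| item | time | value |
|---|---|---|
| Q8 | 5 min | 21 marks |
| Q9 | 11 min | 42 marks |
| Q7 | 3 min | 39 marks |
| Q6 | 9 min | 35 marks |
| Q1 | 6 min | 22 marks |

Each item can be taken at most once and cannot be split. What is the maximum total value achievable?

74 marks

Check high-value combinations within 13 min:
- Q7+Q6: time 3+9=12, value 39+35=74
- Q7+Q1: time 3+6=9, value 39+22=61
- Q8+Q7: time 5+3=8, value 21+39=60
- Q8+Q1: time 5+6=11, value 21+22=43
- Q9: time 11, value 42
Best: 74 marks.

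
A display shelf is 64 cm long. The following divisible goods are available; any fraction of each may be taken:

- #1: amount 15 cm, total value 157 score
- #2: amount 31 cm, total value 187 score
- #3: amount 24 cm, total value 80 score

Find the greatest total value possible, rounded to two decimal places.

404.00

Take in order of value per unit:
- #1 (157/15 per unit): all 15 → value 157, running total 157.00
- #2 (187/31 per unit): all 31 → value 187, running total 344.00
- #3 (80/24 per unit): 18 of 24 → value 18×80/24 = 60.0000, running total 404.00
Total 404.00.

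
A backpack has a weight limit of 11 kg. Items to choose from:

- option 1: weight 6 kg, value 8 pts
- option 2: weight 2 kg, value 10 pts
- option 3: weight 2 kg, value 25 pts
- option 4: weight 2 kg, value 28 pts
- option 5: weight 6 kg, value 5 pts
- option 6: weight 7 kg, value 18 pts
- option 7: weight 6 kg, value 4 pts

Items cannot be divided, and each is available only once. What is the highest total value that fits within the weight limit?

71 pts

Check high-value combinations within 11 kg:
- option 3+option 4+option 6: weight 2+2+7=11, value 25+28+18=71
- option 2+option 3+option 4: weight 2+2+2=6, value 10+25+28=63
- option 1+option 3+option 4: weight 6+2+2=10, value 8+25+28=61
- option 3+option 4+option 5: weight 2+2+6=10, value 25+28+5=58
Best: 71 pts.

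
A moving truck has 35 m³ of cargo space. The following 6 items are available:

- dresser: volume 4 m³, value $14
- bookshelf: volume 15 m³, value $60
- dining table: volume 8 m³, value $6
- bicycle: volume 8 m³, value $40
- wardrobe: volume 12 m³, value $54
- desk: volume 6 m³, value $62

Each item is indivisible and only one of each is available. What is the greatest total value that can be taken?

$176

Check high-value combinations within 35 m³:
- dresser+bookshelf+bicycle+desk: volume 4+15+8+6=33, value 14+60+40+62=176
- bookshelf+wardrobe+desk: volume 15+12+6=33, value 60+54+62=176
- dresser+bicycle+wardrobe+desk: volume 4+8+12+6=30, value 14+40+54+62=170
Best: $176.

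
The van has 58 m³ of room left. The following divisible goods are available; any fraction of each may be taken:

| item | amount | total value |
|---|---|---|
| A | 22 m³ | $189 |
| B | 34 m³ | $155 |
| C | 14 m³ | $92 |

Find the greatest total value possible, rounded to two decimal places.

Take in order of value per unit:
- A (189/22 per unit): all 22 → value 189, running total 189.00
- C (92/14 per unit): all 14 → value 92, running total 281.00
- B (155/34 per unit): 22 of 34 → value 22×155/34 = 100.2941, running total 381.29
Total 381.29.

381.29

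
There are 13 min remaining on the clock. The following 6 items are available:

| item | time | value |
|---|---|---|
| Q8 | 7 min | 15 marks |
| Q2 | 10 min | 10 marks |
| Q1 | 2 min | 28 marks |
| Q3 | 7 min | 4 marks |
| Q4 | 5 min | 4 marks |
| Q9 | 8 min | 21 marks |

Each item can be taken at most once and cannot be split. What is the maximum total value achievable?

49 marks

Check high-value combinations within 13 min:
- Q1+Q9: time 2+8=10, value 28+21=49
- Q8+Q1: time 7+2=9, value 15+28=43
- Q2+Q1: time 10+2=12, value 10+28=38
- Q1+Q4: time 2+5=7, value 28+4=32
Best: 49 marks.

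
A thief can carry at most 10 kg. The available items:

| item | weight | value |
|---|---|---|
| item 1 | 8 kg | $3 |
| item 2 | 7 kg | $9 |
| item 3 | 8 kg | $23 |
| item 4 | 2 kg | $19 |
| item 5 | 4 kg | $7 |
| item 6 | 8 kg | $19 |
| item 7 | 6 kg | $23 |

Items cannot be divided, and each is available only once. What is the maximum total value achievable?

$42

This is a 0/1 knapsack; check combinations near the capacity.
- item 4+item 7: weight 2+6=8, value 19+23=42
- item 3+item 4: weight 8+2=10, value 23+19=42
- item 4+item 6: weight 2+8=10, value 19+19=38
- item 5+item 7: weight 4+6=10, value 7+23=30
- item 2+item 4: weight 7+2=9, value 9+19=28
Best: $42.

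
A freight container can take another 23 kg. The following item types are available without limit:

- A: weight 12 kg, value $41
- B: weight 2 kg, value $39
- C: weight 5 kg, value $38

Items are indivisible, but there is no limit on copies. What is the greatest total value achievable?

Best value-per-unit is B at 39/2, and filling with it alone uses weight 11×2=22. No mix of the others beats 11×39 = 429.

$429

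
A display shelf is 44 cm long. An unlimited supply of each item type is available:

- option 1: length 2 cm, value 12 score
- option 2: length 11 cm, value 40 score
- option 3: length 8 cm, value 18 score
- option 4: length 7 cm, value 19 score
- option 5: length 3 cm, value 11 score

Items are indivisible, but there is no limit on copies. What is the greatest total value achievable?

264 score

Best value-per-unit is option 1 at 12/2, and filling with it alone uses length 22×2=44. No mix of the others beats 22×12 = 264.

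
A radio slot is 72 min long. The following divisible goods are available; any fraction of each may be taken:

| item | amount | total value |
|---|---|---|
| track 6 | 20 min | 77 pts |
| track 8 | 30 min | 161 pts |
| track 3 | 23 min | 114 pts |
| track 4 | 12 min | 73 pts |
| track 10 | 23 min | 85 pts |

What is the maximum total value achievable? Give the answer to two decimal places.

374.95

Take in order of value per unit:
- track 4 (73/12 per unit): all 12 → value 73, running total 73.00
- track 8 (161/30 per unit): all 30 → value 161, running total 234.00
- track 3 (114/23 per unit): all 23 → value 114, running total 348.00
- track 6 (77/20 per unit): 7 of 20 → value 7×77/20 = 26.9500, running total 374.95
Total 374.95.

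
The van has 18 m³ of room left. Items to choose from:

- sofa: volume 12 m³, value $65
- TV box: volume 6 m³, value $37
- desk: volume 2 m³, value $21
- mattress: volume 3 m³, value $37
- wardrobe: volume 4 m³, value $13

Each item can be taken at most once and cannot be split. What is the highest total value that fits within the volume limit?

$123

Check high-value combinations within 18 m³:
- sofa+desk+mattress: volume 12+2+3=17, value 65+21+37=123
- TV box+desk+mattress+wardrobe: volume 6+2+3+4=15, value 37+21+37+13=108
- sofa+mattress: volume 12+3=15, value 65+37=102
- sofa+TV box: volume 12+6=18, value 65+37=102
- sofa+desk+wardrobe: volume 12+2+4=18, value 65+21+13=99
Best: $123.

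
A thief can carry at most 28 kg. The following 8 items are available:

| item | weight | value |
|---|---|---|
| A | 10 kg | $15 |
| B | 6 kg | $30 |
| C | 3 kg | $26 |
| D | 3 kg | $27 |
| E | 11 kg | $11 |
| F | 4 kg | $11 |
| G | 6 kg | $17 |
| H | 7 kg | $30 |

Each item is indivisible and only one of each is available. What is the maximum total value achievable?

Check high-value combinations within 28 kg:
- B+C+D+G+H: weight 6+3+3+6+7=25, value 30+26+27+17+30=130
- B+C+D+F+H: weight 6+3+3+4+7=23, value 30+26+27+11+30=124
- B+D+F+G+H: weight 6+3+4+6+7=26, value 30+27+11+17+30=115
Best: $130.

$130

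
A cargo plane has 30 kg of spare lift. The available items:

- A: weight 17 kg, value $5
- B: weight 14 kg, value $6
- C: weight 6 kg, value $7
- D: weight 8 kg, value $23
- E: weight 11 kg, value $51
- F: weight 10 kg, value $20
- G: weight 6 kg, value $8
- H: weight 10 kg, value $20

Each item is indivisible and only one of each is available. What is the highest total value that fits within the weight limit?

Check high-value combinations within 30 kg:
- D+E+F: weight 8+11+10=29, value 23+51+20=94
- D+E+H: weight 8+11+10=29, value 23+51+20=94
- D+E+G: weight 8+11+6=25, value 23+51+8=82
- C+D+E: weight 6+8+11=25, value 7+23+51=81
Best: $94.

$94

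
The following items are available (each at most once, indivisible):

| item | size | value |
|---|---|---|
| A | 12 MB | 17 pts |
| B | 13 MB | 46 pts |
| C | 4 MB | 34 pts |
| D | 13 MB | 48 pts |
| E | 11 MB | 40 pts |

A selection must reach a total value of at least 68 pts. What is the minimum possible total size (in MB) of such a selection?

Subsets with value ≥ 68, sorted by total size:
- C+E: size 15, value 74
- C+D: size 17, value 82
- B+C: size 17, value 80
- D+E: size 24, value 88
Minimum size: 15 MB.

15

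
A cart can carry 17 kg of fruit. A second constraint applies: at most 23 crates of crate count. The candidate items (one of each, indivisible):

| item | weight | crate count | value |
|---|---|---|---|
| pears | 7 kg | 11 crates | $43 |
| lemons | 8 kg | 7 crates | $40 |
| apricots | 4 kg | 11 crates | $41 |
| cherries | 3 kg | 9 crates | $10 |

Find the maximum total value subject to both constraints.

Feasible sets respecting both limits:
- pears+apricots: weight 11, crate count 22, value 84
- pears+lemons: weight 15, crate count 18, value 83
- lemons+apricots: weight 12, crate count 18, value 81
- pears+cherries: weight 10, crate count 20, value 53
Best: $84.

$84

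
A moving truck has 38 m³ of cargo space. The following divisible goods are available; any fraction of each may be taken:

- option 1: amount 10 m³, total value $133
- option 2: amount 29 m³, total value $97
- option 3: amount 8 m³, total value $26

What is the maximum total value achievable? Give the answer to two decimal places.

Take in order of value per unit:
- option 1 (133/10 per unit): all 10 → value 133, running total 133.00
- option 2 (97/29 per unit): 28 of 29 → value 28×97/29 = 93.6552, running total 226.66
Total 226.66.

226.66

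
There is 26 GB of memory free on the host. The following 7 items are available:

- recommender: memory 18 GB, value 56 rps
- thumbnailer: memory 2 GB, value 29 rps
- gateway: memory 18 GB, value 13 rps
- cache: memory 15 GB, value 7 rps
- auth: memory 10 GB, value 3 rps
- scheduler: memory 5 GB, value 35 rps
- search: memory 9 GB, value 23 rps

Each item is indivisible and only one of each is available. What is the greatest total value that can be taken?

120 rps

This is a 0/1 knapsack; check combinations near the capacity.
- recommender+thumbnailer+scheduler: memory 18+2+5=25, value 56+29+35=120
- recommender+scheduler: memory 18+5=23, value 56+35=91
- thumbnailer+auth+scheduler+search: memory 2+10+5+9=26, value 29+3+35+23=90
- thumbnailer+scheduler+search: memory 2+5+9=16, value 29+35+23=87
Best: 120 rps.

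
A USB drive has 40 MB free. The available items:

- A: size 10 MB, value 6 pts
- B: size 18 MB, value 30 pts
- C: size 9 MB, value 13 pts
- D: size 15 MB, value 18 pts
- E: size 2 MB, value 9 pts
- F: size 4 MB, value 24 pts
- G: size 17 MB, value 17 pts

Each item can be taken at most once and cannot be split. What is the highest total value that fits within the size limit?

Check high-value combinations within 40 MB:
- B+D+E+F: size 18+15+2+4=39, value 30+18+9+24=81
- B+C+E+F: size 18+9+2+4=33, value 30+13+9+24=76
- B+D+F: size 18+15+4=37, value 30+18+24=72
Best: 81 pts.

81 pts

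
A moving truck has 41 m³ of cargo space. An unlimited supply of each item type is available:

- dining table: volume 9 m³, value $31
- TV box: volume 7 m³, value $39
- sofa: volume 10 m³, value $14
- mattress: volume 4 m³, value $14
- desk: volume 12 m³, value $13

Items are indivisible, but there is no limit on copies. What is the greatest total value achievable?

Best value-per-unit is TV box at 39/7; filling with it alone gives 5×39 = 195.
Optimal mix: 5×TV box + 1×mattress → volume 39, value 209.

$209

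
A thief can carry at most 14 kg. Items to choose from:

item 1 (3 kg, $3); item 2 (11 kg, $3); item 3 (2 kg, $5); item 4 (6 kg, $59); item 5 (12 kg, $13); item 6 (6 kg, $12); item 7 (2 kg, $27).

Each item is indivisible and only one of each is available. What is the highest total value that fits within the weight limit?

$98

Check high-value combinations within 14 kg:
- item 4+item 6+item 7: weight 6+6+2=14, value 59+12+27=98
- item 1+item 3+item 4+item 7: weight 3+2+6+2=13, value 3+5+59+27=94
- item 3+item 4+item 7: weight 2+6+2=10, value 5+59+27=91
- item 1+item 4+item 7: weight 3+6+2=11, value 3+59+27=89
Best: $98.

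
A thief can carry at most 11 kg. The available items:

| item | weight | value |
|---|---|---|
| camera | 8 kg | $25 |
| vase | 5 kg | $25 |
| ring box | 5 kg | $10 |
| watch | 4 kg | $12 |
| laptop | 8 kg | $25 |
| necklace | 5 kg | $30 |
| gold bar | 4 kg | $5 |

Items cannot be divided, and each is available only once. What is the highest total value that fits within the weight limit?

$55

This is a 0/1 knapsack; check combinations near the capacity.
- vase+necklace: weight 5+5=10, value 25+30=55
- watch+necklace: weight 4+5=9, value 12+30=42
- ring box+necklace: weight 5+5=10, value 10+30=40
- vase+watch: weight 5+4=9, value 25+12=37
Best: $55.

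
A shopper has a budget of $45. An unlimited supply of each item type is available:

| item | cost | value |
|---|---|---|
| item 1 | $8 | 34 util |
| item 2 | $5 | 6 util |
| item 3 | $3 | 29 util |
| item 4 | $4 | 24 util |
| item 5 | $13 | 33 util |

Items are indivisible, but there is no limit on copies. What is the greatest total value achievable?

Best value-per-unit is item 3 at 29/3, and filling with it alone uses cost 15×3=45. No mix of the others beats 15×29 = 435.

435 util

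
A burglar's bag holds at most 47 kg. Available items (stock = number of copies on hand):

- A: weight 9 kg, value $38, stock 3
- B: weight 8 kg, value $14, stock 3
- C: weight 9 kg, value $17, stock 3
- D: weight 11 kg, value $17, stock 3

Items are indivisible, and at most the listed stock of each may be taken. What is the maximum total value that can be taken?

$148

Best selections within weight 47 and stock limits:
- 3×A + 2×C: weight 45, value 148
- 3×A + 1×C + 1×D: weight 47, value 148
Best: $148.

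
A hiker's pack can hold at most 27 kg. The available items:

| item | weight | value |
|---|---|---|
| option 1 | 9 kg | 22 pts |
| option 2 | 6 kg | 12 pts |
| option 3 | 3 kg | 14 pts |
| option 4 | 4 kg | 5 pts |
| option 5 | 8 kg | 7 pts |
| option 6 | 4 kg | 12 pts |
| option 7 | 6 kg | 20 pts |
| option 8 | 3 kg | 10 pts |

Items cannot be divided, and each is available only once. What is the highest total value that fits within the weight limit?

78 pts

This is a 0/1 knapsack; check combinations near the capacity.
- option 1+option 3+option 6+option 7+option 8: weight 9+3+4+6+3=25, value 22+14+12+20+10=78
- option 1+option 2+option 3+option 7+option 8: weight 9+6+3+6+3=27, value 22+12+14+20+10=78
- option 1+option 3+option 4+option 6+option 7: weight 9+3+4+4+6=26, value 22+14+5+12+20=73
- option 2+option 3+option 4+option 6+option 7+option 8: weight 6+3+4+4+6+3=26, value 12+14+5+12+20+10=73
Best: 78 pts.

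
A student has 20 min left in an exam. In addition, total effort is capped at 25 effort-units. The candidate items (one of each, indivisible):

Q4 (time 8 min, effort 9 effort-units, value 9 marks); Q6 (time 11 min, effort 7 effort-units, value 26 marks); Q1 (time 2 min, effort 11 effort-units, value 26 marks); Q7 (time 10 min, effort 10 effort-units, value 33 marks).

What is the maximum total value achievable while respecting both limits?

Feasible sets respecting both limits:
- Q1+Q7: time 12, effort 21, value 59
- Q6+Q1: time 13, effort 18, value 52
- Q4+Q7: time 18, effort 19, value 42
- Q4+Q6: time 19, effort 16, value 35
Best: 59 marks.

59 marks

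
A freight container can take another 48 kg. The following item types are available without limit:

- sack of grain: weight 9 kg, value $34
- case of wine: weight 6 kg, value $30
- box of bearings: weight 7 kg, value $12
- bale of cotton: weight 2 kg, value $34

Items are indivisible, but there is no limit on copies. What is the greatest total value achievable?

$816

Best value-per-unit is bale of cotton at 34/2, and filling with it alone uses weight 24×2=48. No mix of the others beats 24×34 = 816.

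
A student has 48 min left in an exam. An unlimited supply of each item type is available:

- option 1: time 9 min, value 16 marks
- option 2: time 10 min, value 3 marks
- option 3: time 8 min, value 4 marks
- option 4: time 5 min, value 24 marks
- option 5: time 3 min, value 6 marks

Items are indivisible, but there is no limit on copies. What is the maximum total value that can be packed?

Best value-per-unit is option 4 at 24/5; filling with it alone gives 9×24 = 216.
Optimal mix: 9×option 4 + 1×option 5 → time 48, value 222.

222 marks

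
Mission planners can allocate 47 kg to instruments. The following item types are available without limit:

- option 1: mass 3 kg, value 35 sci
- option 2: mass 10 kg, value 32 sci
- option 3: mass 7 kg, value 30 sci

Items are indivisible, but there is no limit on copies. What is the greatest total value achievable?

525 sci

Best value-per-unit is option 1 at 35/3, and filling with it alone uses mass 15×3=45. No mix of the others beats 15×35 = 525.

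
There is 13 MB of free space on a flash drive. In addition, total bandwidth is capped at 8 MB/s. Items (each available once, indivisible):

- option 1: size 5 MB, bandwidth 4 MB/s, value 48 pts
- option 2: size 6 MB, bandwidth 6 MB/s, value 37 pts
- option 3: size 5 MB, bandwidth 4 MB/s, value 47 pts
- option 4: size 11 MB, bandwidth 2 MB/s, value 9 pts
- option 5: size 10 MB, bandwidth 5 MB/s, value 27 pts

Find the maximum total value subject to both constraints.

95 pts

Feasible sets respecting both limits:
- option 1+option 3: size 10, bandwidth 8, value 95
- option 1: size 5, bandwidth 4, value 48
- option 3: size 5, bandwidth 4, value 47
Best: 95 pts.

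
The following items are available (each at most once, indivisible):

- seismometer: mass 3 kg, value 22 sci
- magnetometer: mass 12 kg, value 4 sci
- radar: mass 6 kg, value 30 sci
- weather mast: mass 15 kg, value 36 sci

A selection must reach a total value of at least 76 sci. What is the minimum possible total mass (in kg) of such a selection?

24

Subsets with value ≥ 76, sorted by total mass:
- seismometer+radar+weather mast: mass 24, value 88
- seismometer+magnetometer+radar+weather mast: mass 36, value 92
Minimum mass: 24 kg.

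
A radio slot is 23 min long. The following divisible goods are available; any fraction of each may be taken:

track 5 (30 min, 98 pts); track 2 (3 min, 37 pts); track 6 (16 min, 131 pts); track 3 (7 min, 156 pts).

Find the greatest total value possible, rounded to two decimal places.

299.44

Take in order of value per unit:
- track 3 (156/7 per unit): all 7 → value 156, running total 156.00
- track 2 (37/3 per unit): all 3 → value 37, running total 193.00
- track 6 (131/16 per unit): 13 of 16 → value 13×131/16 = 106.4375, running total 299.44
Total 299.44.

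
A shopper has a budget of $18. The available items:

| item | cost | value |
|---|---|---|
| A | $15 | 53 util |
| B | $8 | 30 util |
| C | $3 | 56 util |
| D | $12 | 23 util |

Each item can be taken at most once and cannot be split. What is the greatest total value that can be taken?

109 util

Check high-value combinations within $18:
- A+C: cost 15+3=18, value 53+56=109
- B+C: cost 8+3=11, value 30+56=86
- C+D: cost 3+12=15, value 56+23=79
- C: cost 3, value 56
- A: cost 15, value 53
Best: 109 util.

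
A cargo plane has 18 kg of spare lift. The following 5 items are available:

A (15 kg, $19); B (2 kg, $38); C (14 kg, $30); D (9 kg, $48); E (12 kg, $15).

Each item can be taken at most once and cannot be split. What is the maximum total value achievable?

$86

Check high-value combinations within 18 kg:
- B+D: weight 2+9=11, value 38+48=86
- B+C: weight 2+14=16, value 38+30=68
- A+B: weight 15+2=17, value 19+38=57
- B+E: weight 2+12=14, value 38+15=53
- D: weight 9, value 48
Best: $86.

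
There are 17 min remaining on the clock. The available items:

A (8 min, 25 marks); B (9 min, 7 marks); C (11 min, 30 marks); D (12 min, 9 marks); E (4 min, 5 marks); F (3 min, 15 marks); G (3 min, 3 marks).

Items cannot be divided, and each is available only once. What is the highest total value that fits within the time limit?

48 marks

This is a 0/1 knapsack; check combinations near the capacity.
- C+F+G: time 11+3+3=17, value 30+15+3=48
- C+F: time 11+3=14, value 30+15=45
- A+E+F: time 8+4+3=15, value 25+5+15=45
- A+F+G: time 8+3+3=14, value 25+15+3=43
Best: 48 marks.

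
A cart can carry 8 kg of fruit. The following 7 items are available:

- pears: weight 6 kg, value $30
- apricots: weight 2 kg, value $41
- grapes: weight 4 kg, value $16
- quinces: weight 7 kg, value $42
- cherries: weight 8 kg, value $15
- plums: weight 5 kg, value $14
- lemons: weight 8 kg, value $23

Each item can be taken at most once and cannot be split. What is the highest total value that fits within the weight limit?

Check high-value combinations within 8 kg:
- pears+apricots: weight 6+2=8, value 30+41=71
- apricots+grapes: weight 2+4=6, value 41+16=57
- apricots+plums: weight 2+5=7, value 41+14=55
- quinces: weight 7, value 42
- apricots: weight 2, value 41
Best: $71.

$71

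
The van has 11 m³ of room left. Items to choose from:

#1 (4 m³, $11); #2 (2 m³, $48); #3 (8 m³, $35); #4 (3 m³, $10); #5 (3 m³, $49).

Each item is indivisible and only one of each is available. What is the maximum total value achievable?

Check high-value combinations within 11 m³:
- #1+#2+#5: volume 4+2+3=9, value 11+48+49=108
- #2+#4+#5: volume 2+3+3=8, value 48+10+49=107
- #2+#5: volume 2+3=5, value 48+49=97
Best: $108.

$108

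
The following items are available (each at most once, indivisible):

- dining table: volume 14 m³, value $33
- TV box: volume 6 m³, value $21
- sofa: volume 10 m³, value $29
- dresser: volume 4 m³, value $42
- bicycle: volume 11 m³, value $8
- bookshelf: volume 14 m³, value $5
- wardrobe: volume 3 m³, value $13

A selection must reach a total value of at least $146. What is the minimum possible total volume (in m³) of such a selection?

Subsets with value ≥ 146, sorted by total volume:
- dining table+TV box+sofa+dresser+bicycle+wardrobe: volume 48, value 146
- dining table+TV box+sofa+dresser+bicycle+bookshelf+wardrobe: volume 62, value 151
Minimum volume: 48 m³.

48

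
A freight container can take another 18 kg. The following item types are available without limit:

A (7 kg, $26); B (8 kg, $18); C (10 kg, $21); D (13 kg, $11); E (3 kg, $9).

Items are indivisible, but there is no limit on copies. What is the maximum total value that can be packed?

$61

Best value-per-unit is A at 26/7; filling with it alone gives 2×26 = 52.
Optimal mix: 2×A + 1×E → weight 17, value 61.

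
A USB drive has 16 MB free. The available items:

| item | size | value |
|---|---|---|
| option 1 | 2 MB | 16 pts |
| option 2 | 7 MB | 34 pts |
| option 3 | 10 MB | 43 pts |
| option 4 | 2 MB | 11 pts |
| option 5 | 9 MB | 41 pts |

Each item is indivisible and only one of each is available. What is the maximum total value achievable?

Check high-value combinations within 16 MB:
- option 2+option 5: size 7+9=16, value 34+41=75
- option 1+option 3+option 4: size 2+10+2=14, value 16+43+11=70
- option 1+option 4+option 5: size 2+2+9=13, value 16+11+41=68
Best: 75 pts.

75 pts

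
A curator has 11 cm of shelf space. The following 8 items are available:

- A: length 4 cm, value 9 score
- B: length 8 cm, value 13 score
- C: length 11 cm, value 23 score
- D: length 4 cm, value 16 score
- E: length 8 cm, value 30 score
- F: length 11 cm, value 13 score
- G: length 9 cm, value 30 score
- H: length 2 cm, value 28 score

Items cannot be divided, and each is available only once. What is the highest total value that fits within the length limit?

Check high-value combinations within 11 cm:
- E+H: length 8+2=10, value 30+28=58
- G+H: length 9+2=11, value 30+28=58
- A+D+H: length 4+4+2=10, value 9+16+28=53
- D+H: length 4+2=6, value 16+28=44
Best: 58 score.

58 score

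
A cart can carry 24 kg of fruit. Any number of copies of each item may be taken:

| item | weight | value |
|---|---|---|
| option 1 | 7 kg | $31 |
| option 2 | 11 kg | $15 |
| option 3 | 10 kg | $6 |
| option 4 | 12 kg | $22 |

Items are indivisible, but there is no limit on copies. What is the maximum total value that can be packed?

$93

Best value-per-unit is option 1 at 31/7, and filling with it alone uses weight 3×7=21. No mix of the others beats 3×31 = 93.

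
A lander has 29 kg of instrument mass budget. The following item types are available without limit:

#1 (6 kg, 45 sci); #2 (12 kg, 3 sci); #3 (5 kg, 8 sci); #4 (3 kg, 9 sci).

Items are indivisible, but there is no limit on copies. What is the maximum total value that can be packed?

Best value-per-unit is #1 at 45/6; filling with it alone gives 4×45 = 180.
Optimal mix: 4×#1 + 1×#4 → mass 27, value 189.

189 sci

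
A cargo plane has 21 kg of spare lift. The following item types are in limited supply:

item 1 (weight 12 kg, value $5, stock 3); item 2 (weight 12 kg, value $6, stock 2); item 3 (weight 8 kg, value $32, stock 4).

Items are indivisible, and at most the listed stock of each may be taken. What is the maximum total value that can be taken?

$64

Best selections within weight 21 and stock limits:
- 2×item 3: weight 16, value 64
- 1×item 2 + 1×item 3: weight 20, value 38
- 1×item 1 + 1×item 3: weight 20, value 37
- 1×item 3: weight 8, value 32
Best: $64.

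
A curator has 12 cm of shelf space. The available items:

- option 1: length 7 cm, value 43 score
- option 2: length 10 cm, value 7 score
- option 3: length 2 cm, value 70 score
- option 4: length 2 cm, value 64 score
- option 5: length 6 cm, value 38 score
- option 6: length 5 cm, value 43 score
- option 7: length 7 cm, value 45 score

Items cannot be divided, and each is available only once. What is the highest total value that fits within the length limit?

This is a 0/1 knapsack; check combinations near the capacity.
- option 3+option 4+option 7: length 2+2+7=11, value 70+64+45=179
- option 3+option 4+option 6: length 2+2+5=9, value 70+64+43=177
- option 1+option 3+option 4: length 7+2+2=11, value 43+70+64=177
- option 3+option 4+option 5: length 2+2+6=10, value 70+64+38=172
- option 3+option 4: length 2+2=4, value 70+64=134
Best: 179 score.

179 score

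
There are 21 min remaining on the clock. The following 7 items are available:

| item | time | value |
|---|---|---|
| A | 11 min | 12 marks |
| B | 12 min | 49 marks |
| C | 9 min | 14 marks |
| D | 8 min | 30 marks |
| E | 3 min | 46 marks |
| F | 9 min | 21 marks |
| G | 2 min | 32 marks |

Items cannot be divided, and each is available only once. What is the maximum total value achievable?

This is a 0/1 knapsack; check combinations near the capacity.
- B+E+G: time 12+3+2=17, value 49+46+32=127
- D+E+G: time 8+3+2=13, value 30+46+32=108
- E+F+G: time 3+9+2=14, value 46+21+32=99
Best: 127 marks.

127 marks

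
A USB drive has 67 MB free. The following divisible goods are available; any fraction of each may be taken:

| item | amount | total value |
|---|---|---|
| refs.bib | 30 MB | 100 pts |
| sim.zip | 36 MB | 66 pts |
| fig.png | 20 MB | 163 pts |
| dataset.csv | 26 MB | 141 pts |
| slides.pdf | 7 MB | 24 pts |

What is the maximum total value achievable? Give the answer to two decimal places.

Take in order of value per unit:
- fig.png (163/20 per unit): all 20 → value 163, running total 163.00
- dataset.csv (141/26 per unit): all 26 → value 141, running total 304.00
- slides.pdf (24/7 per unit): all 7 → value 24, running total 328.00
- refs.bib (100/30 per unit): 14 of 30 → value 14×100/30 = 46.6667, running total 374.67
Total 374.67.

374.67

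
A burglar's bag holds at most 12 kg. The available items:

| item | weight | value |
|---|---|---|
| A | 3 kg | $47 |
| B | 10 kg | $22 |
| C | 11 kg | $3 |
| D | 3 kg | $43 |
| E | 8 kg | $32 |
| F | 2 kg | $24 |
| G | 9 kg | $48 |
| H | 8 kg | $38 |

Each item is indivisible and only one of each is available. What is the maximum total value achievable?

Check high-value combinations within 12 kg:
- A+D+F: weight 3+3+2=8, value 47+43+24=114
- A+G: weight 3+9=12, value 47+48=95
- D+G: weight 3+9=12, value 43+48=91
- A+D: weight 3+3=6, value 47+43=90
- A+H: weight 3+8=11, value 47+38=85
Best: $114.

$114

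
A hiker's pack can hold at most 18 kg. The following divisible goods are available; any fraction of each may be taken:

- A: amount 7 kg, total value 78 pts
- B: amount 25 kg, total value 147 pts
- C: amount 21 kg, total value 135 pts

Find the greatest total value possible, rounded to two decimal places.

148.71

Take in order of value per unit:
- A (78/7 per unit): all 7 → value 78, running total 78.00
- C (135/21 per unit): 11 of 21 → value 11×135/21 = 70.7143, running total 148.71
Total 148.71.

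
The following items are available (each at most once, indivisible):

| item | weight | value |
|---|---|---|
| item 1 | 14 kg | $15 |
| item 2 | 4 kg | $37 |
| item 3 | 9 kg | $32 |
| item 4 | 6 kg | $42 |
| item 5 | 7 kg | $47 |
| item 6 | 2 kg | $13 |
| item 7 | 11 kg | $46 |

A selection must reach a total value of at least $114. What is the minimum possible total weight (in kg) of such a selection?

17

Subsets with value ≥ 114, sorted by total weight:
- item 2+item 4+item 5: weight 17, value 126
- item 2+item 4+item 5+item 6: weight 19, value 139
- item 2+item 3+item 5: weight 20, value 116
Minimum weight: 17 kg.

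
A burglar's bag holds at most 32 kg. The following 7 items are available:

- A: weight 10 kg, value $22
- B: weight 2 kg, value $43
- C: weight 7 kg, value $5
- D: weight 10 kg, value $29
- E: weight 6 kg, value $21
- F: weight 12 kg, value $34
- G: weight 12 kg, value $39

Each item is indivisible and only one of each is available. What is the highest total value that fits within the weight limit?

Check high-value combinations within 32 kg:
- B+E+F+G: weight 2+6+12+12=32, value 43+21+34+39=137
- B+D+E+G: weight 2+10+6+12=30, value 43+29+21+39=132
- B+D+E+F: weight 2+10+6+12=30, value 43+29+21+34=127
- A+B+E+G: weight 10+2+6+12=30, value 22+43+21+39=125
- A+B+E+F: weight 10+2+6+12=30, value 22+43+21+34=120
Best: $137.

$137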